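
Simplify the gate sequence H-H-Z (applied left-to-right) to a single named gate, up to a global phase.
Z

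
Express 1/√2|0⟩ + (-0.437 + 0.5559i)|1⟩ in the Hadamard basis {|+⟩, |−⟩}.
(0.191 + 0.3931i)|+⟩ + (0.809 - 0.3931i)|−⟩

With |ψ⟩ = α|0⟩ + β|1⟩, the Hadamard-basis coefficients are ⟨+|ψ⟩ = (α + β)/√2 and ⟨−|ψ⟩ = (α − β)/√2.
Here α = 1/√2, β = (-0.437 + 0.5559i): (α + β)/√2 = (0.191 + 0.3931i), (α − β)/√2 = (0.809 - 0.3931i).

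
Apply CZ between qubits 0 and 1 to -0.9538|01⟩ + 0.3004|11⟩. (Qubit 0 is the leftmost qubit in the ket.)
-0.9538|01⟩ - 0.3004|11⟩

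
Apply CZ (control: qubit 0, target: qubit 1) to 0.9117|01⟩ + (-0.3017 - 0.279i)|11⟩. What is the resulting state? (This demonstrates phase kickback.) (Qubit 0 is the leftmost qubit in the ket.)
0.9117|01⟩ + (0.3017 + 0.279i)|11⟩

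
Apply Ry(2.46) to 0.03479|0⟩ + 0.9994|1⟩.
-0.9303|0⟩ + 0.3668|1⟩

Ry(2.46) = [[cos(θ/2), −sin(θ/2)], [sin(θ/2), cos(θ/2)]]; θ = 2.46, cos(θ/2) ≈ 0.334238, sin(θ/2) ≈ 0.942489.
With a = amp(|0⟩) = 0.03479 and b = amp(|1⟩) = 0.9994:
new amp(|0⟩) = (0.334238)·a + (-0.942489)·b = -0.9303
new amp(|1⟩) = (0.942489)·a + (0.334238)·b = 0.3668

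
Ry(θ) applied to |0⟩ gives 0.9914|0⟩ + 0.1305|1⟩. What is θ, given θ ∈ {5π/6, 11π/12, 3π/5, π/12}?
π/12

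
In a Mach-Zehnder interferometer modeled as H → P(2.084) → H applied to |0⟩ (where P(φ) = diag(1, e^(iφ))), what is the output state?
(0.2545 + 0.4356i)|0⟩ + (0.7455 - 0.4356i)|1⟩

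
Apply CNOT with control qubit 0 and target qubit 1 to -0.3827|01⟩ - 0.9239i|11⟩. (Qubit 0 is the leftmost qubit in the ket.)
-0.3827|01⟩ - 0.9239i|10⟩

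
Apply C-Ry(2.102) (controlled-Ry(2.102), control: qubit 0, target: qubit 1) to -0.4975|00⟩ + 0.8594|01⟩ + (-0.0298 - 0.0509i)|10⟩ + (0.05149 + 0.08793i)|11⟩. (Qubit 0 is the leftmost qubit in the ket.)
-0.4975|00⟩ + 0.8594|01⟩ + (-0.05949 - 0.1016i)|10⟩ + (-0.0002888 - 0.000502i)|11⟩

C-Ry(2.102) leaves the control-|0⟩ kets |00⟩, |01⟩ unchanged and applies Ry(2.102) to qubit 1 on the control-|1⟩ pair (|10⟩, |11⟩).
Ry(2.102) = [[cos(θ/2), −sin(θ/2)], [sin(θ/2), cos(θ/2)]]; θ = 2.102, cos(θ/2) ≈ 0.496703, sin(θ/2) ≈ 0.86792.
With a = amp(|10⟩) = (-0.0298 - 0.0509i) and b = amp(|11⟩) = (0.05149 + 0.08793i):
new amp(|10⟩) = (0.496703)·a + (-0.86792)·b = (-0.05949 - 0.1016i)
new amp(|11⟩) = (0.86792)·a + (0.496703)·b = (-0.0002888 - 0.000502i)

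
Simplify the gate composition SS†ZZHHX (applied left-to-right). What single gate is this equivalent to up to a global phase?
X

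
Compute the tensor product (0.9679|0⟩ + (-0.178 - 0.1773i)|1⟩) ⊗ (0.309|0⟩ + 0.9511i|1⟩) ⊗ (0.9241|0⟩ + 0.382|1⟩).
0.2764|000⟩ + 0.1142|001⟩ + 0.8507i|010⟩ + 0.3517i|011⟩ + (-0.05083 - 0.05063i)|100⟩ + (-0.02101 - 0.02093i)|101⟩ + (0.1558 - 0.1564i)|110⟩ + (0.06442 - 0.06467i)|111⟩

amp(|b₁b₂…⟩) = product of the factor amplitudes for bits b₁, b₂, …; only kets whose every factor amplitude is nonzero survive.
|000⟩: (0.9679)(0.309)(0.9241) = 0.2764
|001⟩: (0.9679)(0.309)(0.382) = 0.1142
|010⟩: (0.9679)(0.9511i)(0.9241) = 0.8507i
|011⟩: (0.9679)(0.9511i)(0.382) = 0.3517i
|100⟩: (-0.178 - 0.1773i)(0.309)(0.9241) = (-0.05083 - 0.05063i)
|101⟩: (-0.178 - 0.1773i)(0.309)(0.382) = (-0.02101 - 0.02093i)
|110⟩: (-0.178 - 0.1773i)(0.9511i)(0.9241) = (0.1558 - 0.1564i)
|111⟩: (-0.178 - 0.1773i)(0.9511i)(0.382) = (0.06442 - 0.06467i)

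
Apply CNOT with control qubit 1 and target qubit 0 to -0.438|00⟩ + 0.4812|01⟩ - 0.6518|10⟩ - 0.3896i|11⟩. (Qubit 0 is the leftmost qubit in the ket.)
-0.438|00⟩ - 0.3896i|01⟩ - 0.6518|10⟩ + 0.4812|11⟩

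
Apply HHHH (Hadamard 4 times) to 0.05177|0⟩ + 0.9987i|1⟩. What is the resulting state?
0.05177|0⟩ + 0.9987i|1⟩

H² = I, so an even number of Hadamards cancels: H^4 = I and the state is unchanged.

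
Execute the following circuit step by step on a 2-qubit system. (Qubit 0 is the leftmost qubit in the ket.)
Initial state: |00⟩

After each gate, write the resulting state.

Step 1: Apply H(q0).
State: 1/√2|00⟩ + 1/√2|10⟩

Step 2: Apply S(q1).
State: 1/√2|00⟩ + 1/√2|10⟩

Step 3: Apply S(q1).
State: 1/√2|00⟩ + 1/√2|10⟩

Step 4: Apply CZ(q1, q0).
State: 1/√2|00⟩ + 1/√2|10⟩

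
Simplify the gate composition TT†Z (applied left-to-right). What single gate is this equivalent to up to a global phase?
Z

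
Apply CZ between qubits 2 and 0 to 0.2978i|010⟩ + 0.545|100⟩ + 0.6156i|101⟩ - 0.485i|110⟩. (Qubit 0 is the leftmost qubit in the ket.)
0.2978i|010⟩ + 0.545|100⟩ - 0.6156i|101⟩ - 0.485i|110⟩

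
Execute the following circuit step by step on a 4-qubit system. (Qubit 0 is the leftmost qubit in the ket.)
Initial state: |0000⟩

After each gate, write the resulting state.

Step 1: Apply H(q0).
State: 1/√2|0000⟩ + 1/√2|1000⟩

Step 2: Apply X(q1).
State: 1/√2|0100⟩ + 1/√2|1100⟩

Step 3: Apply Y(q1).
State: -(1/√2)i|0000⟩ - (1/√2)i|1000⟩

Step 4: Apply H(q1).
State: -(1/2)i|0000⟩ - (1/2)i|0100⟩ - (1/2)i|1000⟩ - (1/2)i|1100⟩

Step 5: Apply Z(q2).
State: -(1/2)i|0000⟩ - (1/2)i|0100⟩ - (1/2)i|1000⟩ - (1/2)i|1100⟩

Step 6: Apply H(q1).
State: -(1/√2)i|0000⟩ - (1/√2)i|1000⟩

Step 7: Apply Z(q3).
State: -(1/√2)i|0000⟩ - (1/√2)i|1000⟩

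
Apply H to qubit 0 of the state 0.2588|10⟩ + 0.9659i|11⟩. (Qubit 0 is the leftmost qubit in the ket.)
0.183|00⟩ + 0.683i|01⟩ - 0.183|10⟩ - 0.683i|11⟩

H on qubit 0 mixes each pair of kets that differ only in qubit 0: amplitudes (a, b) of (|…0…⟩, |…1…⟩) become ((a + b)/√2, (a − b)/√2). Kets absent from the input have amplitude 0.
(|00⟩, |10⟩): (a, b) = (0, 0.2588) → (0.183, -0.183)
(|01⟩, |11⟩): (a, b) = (0, 0.9659i) → (0.683i, -0.683i)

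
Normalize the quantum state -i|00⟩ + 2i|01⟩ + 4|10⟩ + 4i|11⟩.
-0.1644i|00⟩ + 0.3288i|01⟩ + 0.6576|10⟩ + 0.6576i|11⟩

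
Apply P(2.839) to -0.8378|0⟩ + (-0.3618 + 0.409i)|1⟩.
-0.8378|0⟩ + (0.2235 - 0.4982i)|1⟩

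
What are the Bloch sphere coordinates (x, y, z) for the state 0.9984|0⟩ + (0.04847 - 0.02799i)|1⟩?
(0.09678, -0.05589, 0.9937)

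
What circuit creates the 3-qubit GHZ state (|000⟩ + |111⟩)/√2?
H(q0) → CNOT(q0,q1) → CNOT(q0,q2)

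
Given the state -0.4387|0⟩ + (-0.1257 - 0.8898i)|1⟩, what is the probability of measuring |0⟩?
0.1925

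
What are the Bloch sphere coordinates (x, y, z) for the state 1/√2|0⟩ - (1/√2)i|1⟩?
(0, -1, 0)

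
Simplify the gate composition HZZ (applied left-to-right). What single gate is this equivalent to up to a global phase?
H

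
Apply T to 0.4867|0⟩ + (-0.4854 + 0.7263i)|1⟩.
0.4867|0⟩ + (-0.8568 + 0.1703i)|1⟩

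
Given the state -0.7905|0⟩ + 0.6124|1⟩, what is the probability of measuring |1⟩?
0.375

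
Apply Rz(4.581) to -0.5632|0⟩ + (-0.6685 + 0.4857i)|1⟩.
(0.3712 + 0.4235i)|0⟩ + (0.0754 - 0.8229i)|1⟩

Rz(4.581) = [[e^(−iθ/2), 0], [0, e^(iθ/2)]] with e^(±iθ/2) = cos(θ/2) ± i·sin(θ/2); θ = 4.581, cos(θ/2) ≈ -0.659162, sin(θ/2) ≈ 0.752001.
With a = amp(|0⟩) = -0.5632 and b = amp(|1⟩) = (-0.6685 + 0.4857i):
new amp(|0⟩) = (-0.659162 - 0.752001i)·a = (0.3712 + 0.4235i)
new amp(|1⟩) = (-0.659162 + 0.752001i)·b = (0.0754 - 0.8229i)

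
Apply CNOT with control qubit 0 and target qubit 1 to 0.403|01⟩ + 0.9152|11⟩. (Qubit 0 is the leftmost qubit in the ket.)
0.403|01⟩ + 0.9152|10⟩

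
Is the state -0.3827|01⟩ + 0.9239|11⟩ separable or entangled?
Separable

Writing the state as a|00⟩ + b|01⟩ + c|10⟩ + d|11⟩, it is a product state iff ad − bc = 0.
Here (a, b, c, d) = (0, -0.3827, 0, 0.9239): ad − bc = (0)(0.9239) − (-0.3827)(0) = 0, so the state is separable.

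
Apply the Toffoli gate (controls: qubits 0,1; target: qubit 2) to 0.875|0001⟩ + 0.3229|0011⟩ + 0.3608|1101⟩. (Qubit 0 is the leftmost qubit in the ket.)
0.875|0001⟩ + 0.3229|0011⟩ + 0.3608|1111⟩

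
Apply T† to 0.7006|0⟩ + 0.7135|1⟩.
0.7006|0⟩ + (0.5045 - 0.5045i)|1⟩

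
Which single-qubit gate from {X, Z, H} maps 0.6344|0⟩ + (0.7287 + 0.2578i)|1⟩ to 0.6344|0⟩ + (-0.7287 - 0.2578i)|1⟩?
Z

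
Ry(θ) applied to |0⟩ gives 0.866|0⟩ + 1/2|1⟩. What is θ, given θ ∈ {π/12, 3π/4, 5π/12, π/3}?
π/3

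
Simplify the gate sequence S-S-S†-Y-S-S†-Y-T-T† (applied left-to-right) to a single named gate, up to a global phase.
S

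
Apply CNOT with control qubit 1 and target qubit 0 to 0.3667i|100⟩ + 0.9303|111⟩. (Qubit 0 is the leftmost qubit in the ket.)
0.9303|011⟩ + 0.3667i|100⟩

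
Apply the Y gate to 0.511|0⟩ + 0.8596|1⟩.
-0.8596i|0⟩ + 0.511i|1⟩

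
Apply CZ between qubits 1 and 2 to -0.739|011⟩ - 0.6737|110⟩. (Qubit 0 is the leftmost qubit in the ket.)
0.739|011⟩ - 0.6737|110⟩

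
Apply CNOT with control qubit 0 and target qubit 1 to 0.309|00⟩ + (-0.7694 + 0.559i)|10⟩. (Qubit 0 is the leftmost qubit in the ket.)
0.309|00⟩ + (-0.7694 + 0.559i)|11⟩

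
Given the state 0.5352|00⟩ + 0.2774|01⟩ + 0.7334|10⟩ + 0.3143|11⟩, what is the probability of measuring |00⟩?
0.2864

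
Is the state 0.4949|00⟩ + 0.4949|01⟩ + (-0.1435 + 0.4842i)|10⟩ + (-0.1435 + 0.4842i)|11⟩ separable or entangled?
Separable

Writing the state as a|00⟩ + b|01⟩ + c|10⟩ + d|11⟩, it is a product state iff ad − bc = 0.
Here (a, b, c, d) = (0.4949, 0.4949, (-0.1435 + 0.4842i), (-0.1435 + 0.4842i)): ad − bc = (0.4949)(-0.1435 + 0.4842i) − (0.4949)(-0.1435 + 0.4842i) = 0, so the state is separable.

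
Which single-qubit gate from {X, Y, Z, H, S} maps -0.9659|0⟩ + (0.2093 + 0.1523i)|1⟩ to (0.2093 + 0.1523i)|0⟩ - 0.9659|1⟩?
X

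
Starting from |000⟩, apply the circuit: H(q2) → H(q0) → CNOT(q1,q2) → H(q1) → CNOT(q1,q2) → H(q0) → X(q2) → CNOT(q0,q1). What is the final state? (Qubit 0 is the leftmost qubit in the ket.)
1/2|000⟩ + 1/2|001⟩ + 1/2|010⟩ + 1/2|011⟩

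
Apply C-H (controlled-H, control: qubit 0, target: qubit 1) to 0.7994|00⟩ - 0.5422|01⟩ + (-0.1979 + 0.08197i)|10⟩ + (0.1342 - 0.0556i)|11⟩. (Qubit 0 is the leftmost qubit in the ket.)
0.7994|00⟩ - 0.5422|01⟩ + (-0.04504 + 0.01865i)|10⟩ + (-0.2348 + 0.09728i)|11⟩

C-H leaves the control-|0⟩ kets |00⟩, |01⟩ unchanged and applies H to qubit 1 on the control-|1⟩ pair (|10⟩, |11⟩).
H = [[1/√2, 1/√2], [1/√2, -1/√2]].
With a = amp(|10⟩) = (-0.1979 + 0.08197i) and b = amp(|11⟩) = (0.1342 - 0.0556i):
new amp(|10⟩) = (1/√2)·a + (1/√2)·b = (-0.04504 + 0.01865i)
new amp(|11⟩) = (1/√2)·a + (-1/√2)·b = (-0.2348 + 0.09728i)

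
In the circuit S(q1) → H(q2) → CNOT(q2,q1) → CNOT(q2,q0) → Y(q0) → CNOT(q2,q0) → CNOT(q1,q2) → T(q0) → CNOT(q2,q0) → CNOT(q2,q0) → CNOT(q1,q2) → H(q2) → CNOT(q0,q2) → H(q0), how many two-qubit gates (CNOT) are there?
8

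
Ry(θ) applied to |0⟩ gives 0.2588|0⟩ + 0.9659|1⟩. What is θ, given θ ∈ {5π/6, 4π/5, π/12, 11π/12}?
5π/6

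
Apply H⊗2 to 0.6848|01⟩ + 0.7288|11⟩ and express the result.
0.7068|00⟩ - 0.7068|01⟩ - 0.022|10⟩ + 0.022|11⟩

H⊗2 gives amp(|y⟩) = (1/2) Σ_x (−1)^(x·y) amp(|x⟩), where x·y is the number of positions in which both x and y have a 1.
|00⟩: (0.6848 + 0.7288)/2 = 0.7068
|01⟩: (-0.6848 - 0.7288)/2 = -0.7068
|10⟩: (0.6848 - 0.7288)/2 = -0.022
|11⟩: (-0.6848 + 0.7288)/2 = 0.022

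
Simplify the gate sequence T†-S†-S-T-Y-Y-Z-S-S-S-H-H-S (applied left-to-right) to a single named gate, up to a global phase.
Z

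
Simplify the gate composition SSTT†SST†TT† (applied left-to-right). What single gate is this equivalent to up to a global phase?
T†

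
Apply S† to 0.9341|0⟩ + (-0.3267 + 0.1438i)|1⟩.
0.9341|0⟩ + (0.1438 + 0.3267i)|1⟩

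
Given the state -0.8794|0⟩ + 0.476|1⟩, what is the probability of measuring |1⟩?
0.2266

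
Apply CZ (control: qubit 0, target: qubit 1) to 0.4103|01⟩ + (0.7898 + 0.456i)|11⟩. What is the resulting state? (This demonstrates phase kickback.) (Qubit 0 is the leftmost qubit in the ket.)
0.4103|01⟩ + (-0.7898 - 0.456i)|11⟩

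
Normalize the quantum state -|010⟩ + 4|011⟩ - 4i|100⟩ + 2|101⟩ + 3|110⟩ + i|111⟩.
-0.1459|010⟩ + 0.5835|011⟩ - 0.5835i|100⟩ + 0.2917|101⟩ + 0.4376|110⟩ + 0.1459i|111⟩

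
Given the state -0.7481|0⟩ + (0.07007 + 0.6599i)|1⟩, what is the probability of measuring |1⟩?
0.4404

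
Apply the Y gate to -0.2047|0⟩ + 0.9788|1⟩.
-0.9788i|0⟩ - 0.2047i|1⟩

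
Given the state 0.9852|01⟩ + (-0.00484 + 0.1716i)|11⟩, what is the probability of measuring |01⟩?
0.9706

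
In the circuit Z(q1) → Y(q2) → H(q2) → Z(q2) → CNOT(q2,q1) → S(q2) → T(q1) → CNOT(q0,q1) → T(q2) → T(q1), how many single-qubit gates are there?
8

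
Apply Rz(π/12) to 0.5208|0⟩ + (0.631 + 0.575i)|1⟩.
(0.5163 - 0.06798i)|0⟩ + (0.5505 + 0.6524i)|1⟩

Rz(π/12) = [[e^(−iθ/2), 0], [0, e^(iθ/2)]] with e^(±iθ/2) = cos(θ/2) ± i·sin(θ/2); θ = π/12, cos(θ/2) ≈ 0.991445, sin(θ/2) ≈ 0.130526.
With a = amp(|0⟩) = 0.5208 and b = amp(|1⟩) = (0.631 + 0.575i):
new amp(|0⟩) = (0.991445 - 0.130526i)·a = (0.5163 - 0.06798i)
new amp(|1⟩) = (0.991445 + 0.130526i)·b = (0.5505 + 0.6524i)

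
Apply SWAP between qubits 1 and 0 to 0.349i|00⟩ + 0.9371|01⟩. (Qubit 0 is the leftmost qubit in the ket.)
0.349i|00⟩ + 0.9371|10⟩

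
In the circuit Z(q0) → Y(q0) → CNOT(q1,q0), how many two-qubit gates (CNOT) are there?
1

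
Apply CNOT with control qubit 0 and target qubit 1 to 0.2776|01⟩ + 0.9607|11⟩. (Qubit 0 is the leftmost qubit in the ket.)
0.2776|01⟩ + 0.9607|10⟩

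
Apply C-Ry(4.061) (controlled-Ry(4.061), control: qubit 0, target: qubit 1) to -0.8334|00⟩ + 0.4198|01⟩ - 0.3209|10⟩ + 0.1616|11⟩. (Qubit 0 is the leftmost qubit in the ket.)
-0.8334|00⟩ + 0.4198|01⟩ - 0.002446|10⟩ - 0.3593|11⟩

C-Ry(4.061) leaves the control-|0⟩ kets |00⟩, |01⟩ unchanged and applies Ry(4.061) to qubit 1 on the control-|1⟩ pair (|10⟩, |11⟩).
Ry(4.061) = [[cos(θ/2), −sin(θ/2)], [sin(θ/2), cos(θ/2)]]; θ = 4.061, cos(θ/2) ≈ -0.443683, sin(θ/2) ≈ 0.896184.
With a = amp(|10⟩) = -0.3209 and b = amp(|11⟩) = 0.1616:
new amp(|10⟩) = (-0.443683)·a + (-0.896184)·b = -0.002446
new amp(|11⟩) = (0.896184)·a + (-0.443683)·b = -0.3593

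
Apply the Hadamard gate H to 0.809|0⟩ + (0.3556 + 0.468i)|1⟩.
(0.8235 + 0.3309i)|0⟩ + (0.3206 - 0.3309i)|1⟩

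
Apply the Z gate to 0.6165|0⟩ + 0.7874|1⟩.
0.6165|0⟩ - 0.7874|1⟩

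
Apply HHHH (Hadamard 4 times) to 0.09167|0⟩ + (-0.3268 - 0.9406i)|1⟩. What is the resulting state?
0.09167|0⟩ + (-0.3268 - 0.9406i)|1⟩

H² = I, so an even number of Hadamards cancels: H^4 = I and the state is unchanged.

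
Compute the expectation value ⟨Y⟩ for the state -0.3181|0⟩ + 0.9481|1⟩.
0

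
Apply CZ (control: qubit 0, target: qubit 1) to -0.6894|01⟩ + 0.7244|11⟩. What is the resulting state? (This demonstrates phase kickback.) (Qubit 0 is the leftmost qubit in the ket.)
-0.6894|01⟩ - 0.7244|11⟩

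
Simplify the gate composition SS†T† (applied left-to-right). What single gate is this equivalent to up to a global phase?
T†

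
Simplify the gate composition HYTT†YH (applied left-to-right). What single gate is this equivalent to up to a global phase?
I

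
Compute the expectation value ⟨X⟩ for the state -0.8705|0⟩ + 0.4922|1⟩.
-0.8569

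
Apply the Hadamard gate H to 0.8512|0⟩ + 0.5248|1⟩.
0.973|0⟩ + 0.2308|1⟩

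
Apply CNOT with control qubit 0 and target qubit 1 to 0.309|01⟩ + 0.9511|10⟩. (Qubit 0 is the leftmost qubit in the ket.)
0.309|01⟩ + 0.9511|11⟩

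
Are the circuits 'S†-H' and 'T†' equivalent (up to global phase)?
No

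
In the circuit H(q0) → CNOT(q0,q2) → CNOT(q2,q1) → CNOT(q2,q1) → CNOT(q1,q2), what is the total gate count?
5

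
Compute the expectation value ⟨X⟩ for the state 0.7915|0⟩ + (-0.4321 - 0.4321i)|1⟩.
-0.684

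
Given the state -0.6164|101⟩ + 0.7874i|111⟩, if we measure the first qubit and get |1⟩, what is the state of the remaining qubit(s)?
-0.6164|01⟩ + 0.7874i|11⟩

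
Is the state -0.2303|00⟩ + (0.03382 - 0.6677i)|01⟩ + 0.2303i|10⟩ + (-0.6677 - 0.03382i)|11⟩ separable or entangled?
Separable

Writing the state as a|00⟩ + b|01⟩ + c|10⟩ + d|11⟩, it is a product state iff ad − bc = 0.
Here (a, b, c, d) = (-0.2303, (0.03382 - 0.6677i), 0.2303i, (-0.6677 - 0.03382i)): ad − bc = (-0.2303)(-0.6677 - 0.03382i) − (0.03382 - 0.6677i)(0.2303i) = 0, so the state is separable.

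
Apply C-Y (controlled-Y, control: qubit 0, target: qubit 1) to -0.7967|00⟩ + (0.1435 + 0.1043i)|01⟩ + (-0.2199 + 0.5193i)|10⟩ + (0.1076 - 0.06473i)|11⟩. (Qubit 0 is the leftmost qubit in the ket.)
-0.7967|00⟩ + (0.1435 + 0.1043i)|01⟩ + (-0.06473 - 0.1076i)|10⟩ + (-0.5193 - 0.2199i)|11⟩

C-Y leaves the control-|0⟩ kets |00⟩, |01⟩ unchanged and applies Y to qubit 1 on the control-|1⟩ pair (|10⟩, |11⟩).
Y = [[0, -i], [i, 0]].
With a = amp(|10⟩) = (-0.2199 + 0.5193i) and b = amp(|11⟩) = (0.1076 - 0.06473i):
new amp(|10⟩) = (-i)·b = (-0.06473 - 0.1076i)
new amp(|11⟩) = (i)·a = (-0.5193 - 0.2199i)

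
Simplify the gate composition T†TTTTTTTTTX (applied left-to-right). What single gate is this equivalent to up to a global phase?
X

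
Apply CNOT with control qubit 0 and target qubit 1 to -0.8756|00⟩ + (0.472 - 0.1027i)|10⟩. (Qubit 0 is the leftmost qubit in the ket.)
-0.8756|00⟩ + (0.472 - 0.1027i)|11⟩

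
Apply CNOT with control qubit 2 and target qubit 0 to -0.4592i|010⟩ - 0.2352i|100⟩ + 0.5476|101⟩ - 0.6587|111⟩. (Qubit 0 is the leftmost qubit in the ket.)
0.5476|001⟩ - 0.4592i|010⟩ - 0.6587|011⟩ - 0.2352i|100⟩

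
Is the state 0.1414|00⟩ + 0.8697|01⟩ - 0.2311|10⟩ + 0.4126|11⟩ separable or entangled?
Entangled

Writing the state as a|00⟩ + b|01⟩ + c|10⟩ + d|11⟩, it is a product state iff ad − bc = 0.
Here (a, b, c, d) = (0.1414, 0.8697, -0.2311, 0.4126): ad − bc = (0.1414)(0.4126) − (0.8697)(-0.2311) = 0.2593 ≠ 0, so the state is entangled.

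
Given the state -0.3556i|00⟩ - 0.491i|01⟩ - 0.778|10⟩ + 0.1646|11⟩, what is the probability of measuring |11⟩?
0.02709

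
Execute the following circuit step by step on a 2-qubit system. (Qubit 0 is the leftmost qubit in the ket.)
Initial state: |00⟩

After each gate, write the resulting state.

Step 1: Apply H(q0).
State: 1/√2|00⟩ + 1/√2|10⟩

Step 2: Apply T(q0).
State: 1/√2|00⟩ + (1/2 + (1/2)i)|10⟩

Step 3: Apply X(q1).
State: 1/√2|01⟩ + (1/2 + (1/2)i)|11⟩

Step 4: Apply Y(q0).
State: (1/2 - (1/2)i)|01⟩ + (1/√2)i|11⟩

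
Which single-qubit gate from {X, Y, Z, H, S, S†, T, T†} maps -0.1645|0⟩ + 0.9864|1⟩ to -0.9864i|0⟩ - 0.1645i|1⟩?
Y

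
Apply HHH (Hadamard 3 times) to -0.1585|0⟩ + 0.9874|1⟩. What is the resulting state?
0.5861|0⟩ - 0.8103|1⟩

H² = I, so H^3 = H: a single Hadamard. With (a, b) = (-0.1585, 0.9874), H gives ((a + b)/√2, (a − b)/√2) = (0.5861, -0.8103).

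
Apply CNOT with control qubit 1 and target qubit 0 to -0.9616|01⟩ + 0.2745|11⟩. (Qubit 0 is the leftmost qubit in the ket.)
0.2745|01⟩ - 0.9616|11⟩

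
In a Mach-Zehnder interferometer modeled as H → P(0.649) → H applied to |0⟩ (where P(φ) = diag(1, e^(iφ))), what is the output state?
(0.8983 + 0.3022i)|0⟩ + (0.1017 - 0.3022i)|1⟩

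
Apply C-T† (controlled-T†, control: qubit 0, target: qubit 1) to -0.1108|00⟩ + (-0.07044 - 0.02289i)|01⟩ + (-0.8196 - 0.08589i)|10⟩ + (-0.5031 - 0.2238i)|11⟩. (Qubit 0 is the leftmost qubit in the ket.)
-0.1108|00⟩ + (-0.07044 - 0.02289i)|01⟩ + (-0.8196 - 0.08589i)|10⟩ + (-0.514 + 0.1975i)|11⟩

C-T† leaves the control-|0⟩ kets |00⟩, |01⟩ unchanged and applies T† to qubit 1 on the control-|1⟩ pair (|10⟩, |11⟩).
T† = [[1, 0], [0, (1/√2 - (1/√2)i)]].
With a = amp(|10⟩) = (-0.8196 - 0.08589i) and b = amp(|11⟩) = (-0.5031 - 0.2238i):
new amp(|10⟩) = (1)·a = (-0.8196 - 0.08589i)
new amp(|11⟩) = (1/√2 - (1/√2)i)·b = (-0.514 + 0.1975i)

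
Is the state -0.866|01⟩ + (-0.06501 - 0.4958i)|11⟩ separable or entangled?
Separable

Writing the state as a|00⟩ + b|01⟩ + c|10⟩ + d|11⟩, it is a product state iff ad − bc = 0.
Here (a, b, c, d) = (0, -0.866, 0, (-0.06501 - 0.4958i)): ad − bc = (0)(-0.06501 - 0.4958i) − (-0.866)(0) = 0, so the state is separable.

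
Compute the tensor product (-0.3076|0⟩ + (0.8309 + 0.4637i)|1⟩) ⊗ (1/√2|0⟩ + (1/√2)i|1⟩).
-0.2175|00⟩ - 0.2175i|01⟩ + (0.5875 + 0.3279i)|10⟩ + (-0.3279 + 0.5875i)|11⟩

amp(|b₁b₂…⟩) = product of the factor amplitudes for bits b₁, b₂, …; only kets whose every factor amplitude is nonzero survive.
|00⟩: (-0.3076)(1/√2) = -0.2175
|01⟩: (-0.3076)((1/√2)i) = -0.2175i
|10⟩: (0.8309 + 0.4637i)(1/√2) = (0.5875 + 0.3279i)
|11⟩: (0.8309 + 0.4637i)((1/√2)i) = (-0.3279 + 0.5875i)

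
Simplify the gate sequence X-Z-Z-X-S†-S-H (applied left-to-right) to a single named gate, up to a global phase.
H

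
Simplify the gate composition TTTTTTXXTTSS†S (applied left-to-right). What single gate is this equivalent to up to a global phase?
S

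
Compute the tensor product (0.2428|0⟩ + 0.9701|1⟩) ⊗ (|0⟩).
0.2428|00⟩ + 0.9701|10⟩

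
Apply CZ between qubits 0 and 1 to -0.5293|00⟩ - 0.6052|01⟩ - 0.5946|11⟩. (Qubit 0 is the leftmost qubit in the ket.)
-0.5293|00⟩ - 0.6052|01⟩ + 0.5946|11⟩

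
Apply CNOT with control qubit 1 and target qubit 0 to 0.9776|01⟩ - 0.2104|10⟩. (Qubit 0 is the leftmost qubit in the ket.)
-0.2104|10⟩ + 0.9776|11⟩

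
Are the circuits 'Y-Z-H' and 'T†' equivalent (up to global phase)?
No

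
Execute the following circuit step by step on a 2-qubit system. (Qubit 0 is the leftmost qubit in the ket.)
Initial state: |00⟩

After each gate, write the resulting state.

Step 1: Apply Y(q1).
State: i|01⟩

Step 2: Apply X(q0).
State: i|11⟩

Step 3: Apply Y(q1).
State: |10⟩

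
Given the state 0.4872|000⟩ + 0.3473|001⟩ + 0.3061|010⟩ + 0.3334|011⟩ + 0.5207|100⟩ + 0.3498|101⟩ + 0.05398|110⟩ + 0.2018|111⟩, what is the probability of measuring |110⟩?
0.002914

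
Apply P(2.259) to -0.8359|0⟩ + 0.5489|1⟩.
-0.8359|0⟩ + (-0.3486 + 0.424i)|1⟩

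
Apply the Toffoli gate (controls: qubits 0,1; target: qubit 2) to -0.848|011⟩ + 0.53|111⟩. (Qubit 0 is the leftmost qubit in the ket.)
-0.848|011⟩ + 0.53|110⟩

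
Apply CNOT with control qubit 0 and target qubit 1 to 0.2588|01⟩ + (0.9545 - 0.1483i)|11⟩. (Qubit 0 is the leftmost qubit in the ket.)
0.2588|01⟩ + (0.9545 - 0.1483i)|10⟩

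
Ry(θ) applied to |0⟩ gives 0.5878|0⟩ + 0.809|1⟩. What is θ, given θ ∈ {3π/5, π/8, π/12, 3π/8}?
3π/5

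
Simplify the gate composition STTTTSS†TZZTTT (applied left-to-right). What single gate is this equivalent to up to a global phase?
S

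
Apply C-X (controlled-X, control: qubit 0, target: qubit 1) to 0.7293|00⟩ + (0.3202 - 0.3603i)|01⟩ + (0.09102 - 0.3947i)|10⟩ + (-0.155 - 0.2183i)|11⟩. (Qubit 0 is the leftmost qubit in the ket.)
0.7293|00⟩ + (0.3202 - 0.3603i)|01⟩ + (-0.155 - 0.2183i)|10⟩ + (0.09102 - 0.3947i)|11⟩

C-X leaves the control-|0⟩ kets |00⟩, |01⟩ unchanged and applies X to qubit 1 on the control-|1⟩ pair (|10⟩, |11⟩).
X = [[0, 1], [1, 0]].
With a = amp(|10⟩) = (0.09102 - 0.3947i) and b = amp(|11⟩) = (-0.155 - 0.2183i):
new amp(|10⟩) = (1)·b = (-0.155 - 0.2183i)
new amp(|11⟩) = (1)·a = (0.09102 - 0.3947i)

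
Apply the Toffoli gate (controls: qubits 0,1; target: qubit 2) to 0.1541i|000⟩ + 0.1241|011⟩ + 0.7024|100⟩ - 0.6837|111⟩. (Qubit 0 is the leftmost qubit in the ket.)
0.1541i|000⟩ + 0.1241|011⟩ + 0.7024|100⟩ - 0.6837|110⟩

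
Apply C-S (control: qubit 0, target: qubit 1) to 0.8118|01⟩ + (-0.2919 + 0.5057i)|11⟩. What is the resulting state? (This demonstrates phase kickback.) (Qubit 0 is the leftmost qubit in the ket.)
0.8118|01⟩ + (-0.5057 - 0.2919i)|11⟩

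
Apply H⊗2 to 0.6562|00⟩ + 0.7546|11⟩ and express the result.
0.7054|00⟩ - 0.0492|01⟩ - 0.0492|10⟩ + 0.7054|11⟩

H⊗2 gives amp(|y⟩) = (1/2) Σ_x (−1)^(x·y) amp(|x⟩), where x·y is the number of positions in which both x and y have a 1.
|00⟩: (0.6562 + 0.7546)/2 = 0.7054
|01⟩: (0.6562 - 0.7546)/2 = -0.0492
|10⟩: (0.6562 - 0.7546)/2 = -0.0492
|11⟩: (0.6562 + 0.7546)/2 = 0.7054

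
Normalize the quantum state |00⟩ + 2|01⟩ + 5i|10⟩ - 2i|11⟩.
0.1715|00⟩ + 0.343|01⟩ + 0.8575i|10⟩ - 0.343i|11⟩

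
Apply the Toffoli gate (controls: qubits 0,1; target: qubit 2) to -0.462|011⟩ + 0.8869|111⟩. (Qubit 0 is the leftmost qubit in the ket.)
-0.462|011⟩ + 0.8869|110⟩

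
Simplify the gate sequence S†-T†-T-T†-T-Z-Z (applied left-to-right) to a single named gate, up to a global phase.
S†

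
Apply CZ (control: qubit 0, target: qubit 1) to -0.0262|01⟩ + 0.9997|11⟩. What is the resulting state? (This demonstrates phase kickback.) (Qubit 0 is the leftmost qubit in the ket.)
-0.0262|01⟩ - 0.9997|11⟩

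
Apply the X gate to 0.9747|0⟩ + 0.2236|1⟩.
0.2236|0⟩ + 0.9747|1⟩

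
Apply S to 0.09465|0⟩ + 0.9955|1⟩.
0.09465|0⟩ + 0.9955i|1⟩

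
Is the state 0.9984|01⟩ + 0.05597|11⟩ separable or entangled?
Separable

Writing the state as a|00⟩ + b|01⟩ + c|10⟩ + d|11⟩, it is a product state iff ad − bc = 0.
Here (a, b, c, d) = (0, 0.9984, 0, 0.05597): ad − bc = (0)(0.05597) − (0.9984)(0) = 0, so the state is separable.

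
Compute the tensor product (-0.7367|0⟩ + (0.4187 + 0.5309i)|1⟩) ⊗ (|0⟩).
-0.7367|00⟩ + (0.4187 + 0.5309i)|10⟩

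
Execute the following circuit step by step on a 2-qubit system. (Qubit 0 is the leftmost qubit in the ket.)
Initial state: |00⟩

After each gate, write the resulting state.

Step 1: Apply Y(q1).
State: i|01⟩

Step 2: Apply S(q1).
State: -|01⟩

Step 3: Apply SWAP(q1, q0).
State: -|10⟩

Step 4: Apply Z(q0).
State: |10⟩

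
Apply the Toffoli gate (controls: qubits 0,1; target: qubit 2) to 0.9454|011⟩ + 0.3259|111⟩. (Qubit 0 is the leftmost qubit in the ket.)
0.9454|011⟩ + 0.3259|110⟩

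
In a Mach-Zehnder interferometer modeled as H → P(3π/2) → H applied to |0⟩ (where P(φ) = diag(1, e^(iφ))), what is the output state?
(1/2 - (1/2)i)|0⟩ + (1/2 + (1/2)i)|1⟩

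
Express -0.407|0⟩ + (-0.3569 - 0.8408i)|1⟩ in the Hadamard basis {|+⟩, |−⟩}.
(-0.5402 - 0.5945i)|+⟩ + (-0.03543 + 0.5945i)|−⟩

With |ψ⟩ = α|0⟩ + β|1⟩, the Hadamard-basis coefficients are ⟨+|ψ⟩ = (α + β)/√2 and ⟨−|ψ⟩ = (α − β)/√2.
Here α = -0.407, β = (-0.3569 - 0.8408i): (α + β)/√2 = (-0.5402 - 0.5945i), (α − β)/√2 = (-0.03543 + 0.5945i).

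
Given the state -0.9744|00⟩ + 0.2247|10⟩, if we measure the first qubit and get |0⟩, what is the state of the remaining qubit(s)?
-|0⟩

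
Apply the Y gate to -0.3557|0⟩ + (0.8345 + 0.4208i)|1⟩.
(0.4208 - 0.8345i)|0⟩ - 0.3557i|1⟩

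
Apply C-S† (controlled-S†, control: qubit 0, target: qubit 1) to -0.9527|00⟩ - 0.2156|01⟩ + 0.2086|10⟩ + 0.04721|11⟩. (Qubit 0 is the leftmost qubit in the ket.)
-0.9527|00⟩ - 0.2156|01⟩ + 0.2086|10⟩ - 0.04721i|11⟩

C-S† leaves the control-|0⟩ kets |00⟩, |01⟩ unchanged and applies S† to qubit 1 on the control-|1⟩ pair (|10⟩, |11⟩).
S† = [[1, 0], [0, -i]].
With a = amp(|10⟩) = 0.2086 and b = amp(|11⟩) = 0.04721:
new amp(|10⟩) = (1)·a = 0.2086
new amp(|11⟩) = (-i)·b = -0.04721i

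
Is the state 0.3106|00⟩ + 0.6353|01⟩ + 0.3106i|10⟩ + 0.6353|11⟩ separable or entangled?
Entangled

Writing the state as a|00⟩ + b|01⟩ + c|10⟩ + d|11⟩, it is a product state iff ad − bc = 0.
Here (a, b, c, d) = (0.3106, 0.6353, 0.3106i, 0.6353): ad − bc = (0.3106)(0.6353) − (0.6353)(0.3106i) = (0.1973 - 0.1973i) ≠ 0, so the state is entangled.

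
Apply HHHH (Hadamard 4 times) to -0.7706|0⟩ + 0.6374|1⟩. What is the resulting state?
-0.7706|0⟩ + 0.6374|1⟩

H² = I, so an even number of Hadamards cancels: H^4 = I and the state is unchanged.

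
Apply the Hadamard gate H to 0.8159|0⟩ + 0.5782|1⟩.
0.9858|0⟩ + 0.1681|1⟩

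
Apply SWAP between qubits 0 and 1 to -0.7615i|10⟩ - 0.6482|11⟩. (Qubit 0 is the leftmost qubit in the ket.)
-0.7615i|01⟩ - 0.6482|11⟩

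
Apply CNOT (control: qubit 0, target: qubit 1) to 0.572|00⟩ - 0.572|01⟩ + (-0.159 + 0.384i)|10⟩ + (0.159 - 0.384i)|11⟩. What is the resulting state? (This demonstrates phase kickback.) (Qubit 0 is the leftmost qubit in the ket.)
0.572|00⟩ - 0.572|01⟩ + (0.159 - 0.384i)|10⟩ + (-0.159 + 0.384i)|11⟩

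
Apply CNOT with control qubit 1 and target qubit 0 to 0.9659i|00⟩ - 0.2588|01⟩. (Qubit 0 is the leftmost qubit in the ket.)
0.9659i|00⟩ - 0.2588|11⟩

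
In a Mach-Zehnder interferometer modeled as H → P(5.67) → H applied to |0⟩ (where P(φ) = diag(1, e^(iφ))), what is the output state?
(0.9089 - 0.2877i)|0⟩ + (0.09109 + 0.2877i)|1⟩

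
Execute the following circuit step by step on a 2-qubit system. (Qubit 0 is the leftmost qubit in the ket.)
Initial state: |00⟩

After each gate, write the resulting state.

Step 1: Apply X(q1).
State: |01⟩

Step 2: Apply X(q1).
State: |00⟩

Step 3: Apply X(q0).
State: |10⟩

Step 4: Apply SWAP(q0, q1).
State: |01⟩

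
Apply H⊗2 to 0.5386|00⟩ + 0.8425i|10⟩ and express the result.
(0.2693 + 0.4213i)|00⟩ + (0.2693 + 0.4213i)|01⟩ + (0.2693 - 0.4213i)|10⟩ + (0.2693 - 0.4213i)|11⟩

H⊗2 gives amp(|y⟩) = (1/2) Σ_x (−1)^(x·y) amp(|x⟩), where x·y is the number of positions in which both x and y have a 1.
|00⟩: (0.5386 + 0.8425i)/2 = (0.2693 + 0.4213i)
|01⟩: (0.5386 + 0.8425i)/2 = (0.2693 + 0.4213i)
|10⟩: (0.5386 - 0.8425i)/2 = (0.2693 - 0.4213i)
|11⟩: (0.5386 - 0.8425i)/2 = (0.2693 - 0.4213i)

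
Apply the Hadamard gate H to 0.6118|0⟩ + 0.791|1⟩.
0.9919|0⟩ - 0.1267|1⟩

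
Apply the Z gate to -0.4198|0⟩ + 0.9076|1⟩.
-0.4198|0⟩ - 0.9076|1⟩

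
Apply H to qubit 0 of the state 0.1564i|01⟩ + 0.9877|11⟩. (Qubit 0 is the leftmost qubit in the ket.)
(0.6984 + 0.1106i)|01⟩ + (-0.6984 + 0.1106i)|11⟩

H on qubit 0 mixes each pair of kets that differ only in qubit 0: amplitudes (a, b) of (|…0…⟩, |…1…⟩) become ((a + b)/√2, (a − b)/√2). Kets absent from the input have amplitude 0.
(|01⟩, |11⟩): (a, b) = (0.1564i, 0.9877) → ((0.6984 + 0.1106i), (-0.6984 + 0.1106i))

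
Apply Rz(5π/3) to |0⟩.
(-0.866 - (1/2)i)|0⟩

Rz(5π/3) = [[e^(−iθ/2), 0], [0, e^(iθ/2)]] with e^(±iθ/2) = cos(θ/2) ± i·sin(θ/2); θ = 5π/3, cos(θ/2) ≈ -0.866025, sin(θ/2) ≈ 0.5.
With a = amp(|0⟩) = 1 and b = amp(|1⟩) = 0:
new amp(|0⟩) = (-0.866025 - 0.5i)·a = (-0.866 - (1/2)i)
new amp(|1⟩) = (-0.866025 + 0.5i)·b = 0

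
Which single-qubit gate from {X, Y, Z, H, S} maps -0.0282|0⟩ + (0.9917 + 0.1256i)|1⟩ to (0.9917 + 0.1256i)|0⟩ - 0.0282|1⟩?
X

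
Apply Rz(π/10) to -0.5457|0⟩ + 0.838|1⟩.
(-0.539 + 0.08537i)|0⟩ + (0.8277 + 0.1311i)|1⟩

Rz(π/10) = [[e^(−iθ/2), 0], [0, e^(iθ/2)]] with e^(±iθ/2) = cos(θ/2) ± i·sin(θ/2); θ = π/10, cos(θ/2) ≈ 0.987688, sin(θ/2) ≈ 0.156434.
With a = amp(|0⟩) = -0.5457 and b = amp(|1⟩) = 0.838:
new amp(|0⟩) = (0.987688 - 0.156434i)·a = (-0.539 + 0.08537i)
new amp(|1⟩) = (0.987688 + 0.156434i)·b = (0.8277 + 0.1311i)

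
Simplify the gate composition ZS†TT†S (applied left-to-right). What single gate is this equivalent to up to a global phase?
Z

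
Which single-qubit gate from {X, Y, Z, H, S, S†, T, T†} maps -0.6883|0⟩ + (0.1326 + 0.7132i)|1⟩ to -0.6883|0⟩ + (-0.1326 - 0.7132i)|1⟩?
Z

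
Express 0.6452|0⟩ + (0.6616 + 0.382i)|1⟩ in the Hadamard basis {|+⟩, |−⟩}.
(0.924 + 0.2701i)|+⟩ + (-0.0116 - 0.2701i)|−⟩

With |ψ⟩ = α|0⟩ + β|1⟩, the Hadamard-basis coefficients are ⟨+|ψ⟩ = (α + β)/√2 and ⟨−|ψ⟩ = (α − β)/√2.
Here α = 0.6452, β = (0.6616 + 0.382i): (α + β)/√2 = (0.924 + 0.2701i), (α − β)/√2 = (-0.0116 - 0.2701i).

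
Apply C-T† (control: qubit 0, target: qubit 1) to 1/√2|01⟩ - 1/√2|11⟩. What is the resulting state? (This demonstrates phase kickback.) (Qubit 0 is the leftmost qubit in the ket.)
1/√2|01⟩ + (-1/2 + (1/2)i)|11⟩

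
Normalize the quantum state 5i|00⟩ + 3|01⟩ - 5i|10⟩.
0.6509i|00⟩ + 0.3906|01⟩ - 0.6509i|10⟩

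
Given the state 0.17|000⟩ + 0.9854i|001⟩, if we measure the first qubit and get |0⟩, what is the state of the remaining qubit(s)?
0.17|00⟩ + 0.9854i|01⟩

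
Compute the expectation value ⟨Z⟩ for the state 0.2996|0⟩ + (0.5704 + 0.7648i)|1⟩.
-0.8205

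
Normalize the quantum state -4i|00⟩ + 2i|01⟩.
-0.8944i|00⟩ + (1/√5)i|01⟩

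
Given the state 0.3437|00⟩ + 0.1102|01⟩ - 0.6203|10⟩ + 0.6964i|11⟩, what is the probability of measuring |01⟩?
0.01214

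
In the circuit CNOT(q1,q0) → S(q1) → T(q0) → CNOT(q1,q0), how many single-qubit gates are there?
2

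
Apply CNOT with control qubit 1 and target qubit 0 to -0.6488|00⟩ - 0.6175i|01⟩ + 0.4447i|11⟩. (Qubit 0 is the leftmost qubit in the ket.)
-0.6488|00⟩ + 0.4447i|01⟩ - 0.6175i|11⟩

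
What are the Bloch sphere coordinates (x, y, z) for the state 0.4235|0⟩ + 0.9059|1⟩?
(0.7673, 0, -0.6413)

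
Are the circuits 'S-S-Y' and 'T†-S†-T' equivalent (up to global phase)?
No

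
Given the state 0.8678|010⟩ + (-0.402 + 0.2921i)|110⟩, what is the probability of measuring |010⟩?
0.7531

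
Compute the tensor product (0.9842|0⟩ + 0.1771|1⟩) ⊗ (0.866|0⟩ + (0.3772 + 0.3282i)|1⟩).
0.8523|00⟩ + (0.3712 + 0.323i)|01⟩ + 0.1534|10⟩ + (0.0668 + 0.05812i)|11⟩

amp(|b₁b₂…⟩) = product of the factor amplitudes for bits b₁, b₂, …; only kets whose every factor amplitude is nonzero survive.
|00⟩: (0.9842)(0.866) = 0.8523
|01⟩: (0.9842)(0.3772 + 0.3282i) = (0.3712 + 0.323i)
|10⟩: (0.1771)(0.866) = 0.1534
|11⟩: (0.1771)(0.3772 + 0.3282i) = (0.0668 + 0.05812i)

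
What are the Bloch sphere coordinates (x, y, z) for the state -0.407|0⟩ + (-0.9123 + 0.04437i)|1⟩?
(0.7426, -0.03612, -0.6686)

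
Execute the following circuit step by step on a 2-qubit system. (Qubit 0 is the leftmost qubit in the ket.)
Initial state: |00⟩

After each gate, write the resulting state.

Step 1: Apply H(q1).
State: 1/√2|00⟩ + 1/√2|01⟩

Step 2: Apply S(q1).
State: 1/√2|00⟩ + (1/√2)i|01⟩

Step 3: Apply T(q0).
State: 1/√2|00⟩ + (1/√2)i|01⟩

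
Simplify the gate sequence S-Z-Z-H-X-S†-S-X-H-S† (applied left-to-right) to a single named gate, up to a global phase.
I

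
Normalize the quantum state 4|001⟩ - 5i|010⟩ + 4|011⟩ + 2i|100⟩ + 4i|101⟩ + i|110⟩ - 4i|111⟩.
0.4126|001⟩ - 0.5157i|010⟩ + 0.4126|011⟩ + 0.2063i|100⟩ + 0.4126i|101⟩ + 0.1031i|110⟩ - 0.4126i|111⟩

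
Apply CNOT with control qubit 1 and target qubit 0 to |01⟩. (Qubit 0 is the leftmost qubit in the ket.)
|11⟩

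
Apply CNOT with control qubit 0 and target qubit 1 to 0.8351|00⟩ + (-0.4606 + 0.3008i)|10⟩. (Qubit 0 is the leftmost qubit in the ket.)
0.8351|00⟩ + (-0.4606 + 0.3008i)|11⟩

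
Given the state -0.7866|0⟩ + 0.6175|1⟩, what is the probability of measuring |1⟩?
0.3813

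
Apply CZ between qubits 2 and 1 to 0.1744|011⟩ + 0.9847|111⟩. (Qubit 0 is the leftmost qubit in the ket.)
-0.1744|011⟩ - 0.9847|111⟩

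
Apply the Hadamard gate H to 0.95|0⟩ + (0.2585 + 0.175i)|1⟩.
(0.8545 + 0.1237i)|0⟩ + (0.489 - 0.1237i)|1⟩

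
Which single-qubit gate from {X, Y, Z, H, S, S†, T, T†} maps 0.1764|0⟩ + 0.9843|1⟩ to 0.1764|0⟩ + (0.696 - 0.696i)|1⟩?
T†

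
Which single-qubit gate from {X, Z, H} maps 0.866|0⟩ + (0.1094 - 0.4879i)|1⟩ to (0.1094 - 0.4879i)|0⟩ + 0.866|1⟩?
X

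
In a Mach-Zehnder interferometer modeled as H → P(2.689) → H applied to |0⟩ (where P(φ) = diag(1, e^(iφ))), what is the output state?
(0.05034 + 0.2186i)|0⟩ + (0.9497 - 0.2186i)|1⟩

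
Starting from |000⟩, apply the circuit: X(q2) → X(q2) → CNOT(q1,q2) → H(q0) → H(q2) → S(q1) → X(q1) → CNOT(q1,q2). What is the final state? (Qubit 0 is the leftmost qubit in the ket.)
1/2|010⟩ + 1/2|011⟩ + 1/2|110⟩ + 1/2|111⟩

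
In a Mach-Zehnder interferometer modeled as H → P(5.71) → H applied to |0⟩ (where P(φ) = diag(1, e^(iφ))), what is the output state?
(0.9201 - 0.2712i)|0⟩ + (0.07991 + 0.2712i)|1⟩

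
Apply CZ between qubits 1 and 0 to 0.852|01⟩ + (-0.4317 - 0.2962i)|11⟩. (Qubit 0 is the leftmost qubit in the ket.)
0.852|01⟩ + (0.4317 + 0.2962i)|11⟩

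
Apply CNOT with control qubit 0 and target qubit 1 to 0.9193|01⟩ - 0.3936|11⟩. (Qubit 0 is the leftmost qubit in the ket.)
0.9193|01⟩ - 0.3936|10⟩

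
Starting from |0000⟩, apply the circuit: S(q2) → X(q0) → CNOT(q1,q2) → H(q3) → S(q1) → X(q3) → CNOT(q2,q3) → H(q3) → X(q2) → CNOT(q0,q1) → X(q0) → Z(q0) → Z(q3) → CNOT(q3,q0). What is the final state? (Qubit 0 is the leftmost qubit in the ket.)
|0110⟩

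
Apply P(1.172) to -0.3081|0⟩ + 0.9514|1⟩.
-0.3081|0⟩ + (0.3694 + 0.8767i)|1⟩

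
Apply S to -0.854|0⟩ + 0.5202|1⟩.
-0.854|0⟩ + 0.5202i|1⟩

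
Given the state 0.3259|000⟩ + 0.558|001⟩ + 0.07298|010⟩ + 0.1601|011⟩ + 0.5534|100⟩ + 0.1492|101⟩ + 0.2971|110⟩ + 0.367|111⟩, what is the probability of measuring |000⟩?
0.1062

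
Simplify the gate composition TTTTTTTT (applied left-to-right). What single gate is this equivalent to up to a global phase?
I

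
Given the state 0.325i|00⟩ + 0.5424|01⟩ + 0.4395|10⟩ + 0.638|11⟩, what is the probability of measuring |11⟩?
0.407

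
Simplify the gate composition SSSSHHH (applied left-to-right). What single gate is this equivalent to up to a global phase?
H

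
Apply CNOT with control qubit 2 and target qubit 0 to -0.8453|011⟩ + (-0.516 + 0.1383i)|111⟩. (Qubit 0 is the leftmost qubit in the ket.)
(-0.516 + 0.1383i)|011⟩ - 0.8453|111⟩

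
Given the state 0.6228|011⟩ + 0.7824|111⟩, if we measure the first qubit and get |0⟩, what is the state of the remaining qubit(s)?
|11⟩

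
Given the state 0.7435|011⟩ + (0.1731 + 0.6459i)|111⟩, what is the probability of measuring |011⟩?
0.5528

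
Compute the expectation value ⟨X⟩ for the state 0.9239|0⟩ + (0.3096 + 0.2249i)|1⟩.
0.5721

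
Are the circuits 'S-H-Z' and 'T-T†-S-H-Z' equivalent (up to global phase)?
Yes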